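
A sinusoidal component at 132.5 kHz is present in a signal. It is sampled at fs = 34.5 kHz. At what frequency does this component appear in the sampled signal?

132.5 kHz mod fs = 29 kHz.
29 kHz > fs/2 = 17.25 kHz, folds to fs − 29 kHz = 5.5 kHz.

5.5 kHz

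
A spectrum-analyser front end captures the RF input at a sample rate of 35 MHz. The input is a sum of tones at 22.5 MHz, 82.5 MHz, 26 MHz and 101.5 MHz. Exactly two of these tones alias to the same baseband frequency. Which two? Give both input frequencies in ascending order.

22.5 MHz, 82.5 MHz

fs/2 = 17.5 MHz.
22.5 MHz > fs/2 = 17.5 MHz, folds to fs − 22.5 MHz = 12.5 MHz.
82.5 MHz mod fs = 12.5 MHz.
12.5 MHz ≤ fs/2 = 17.5 MHz, appears at 12.5 MHz.
26 MHz > fs/2 = 17.5 MHz, folds to fs − 26 MHz = 9 MHz.
101.5 MHz mod fs = 31.5 MHz.
31.5 MHz > fs/2 = 17.5 MHz, folds to fs − 31.5 MHz = 3.5 MHz.
22.5 MHz and 82.5 MHz both map to 12.5 MHz.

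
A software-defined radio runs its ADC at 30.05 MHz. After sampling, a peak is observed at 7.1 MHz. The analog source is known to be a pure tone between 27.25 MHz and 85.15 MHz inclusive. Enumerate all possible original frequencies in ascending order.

37.15 MHz, 53 MHz, 67.2 MHz, 83.05 MHz

Frequencies that alias to 7.1 MHz are k·fs ± 7.1 MHz for integer k ≥ 0.
k=0: 7.1 MHz.
k=1: 22.95 MHz, 37.15 MHz.
k=2: 53 MHz, 67.2 MHz.
k=3: 83.05 MHz, 97.25 MHz.
k=4: 113.1 MHz, 127.3 MHz.
Within [27.25 MHz, 85.15 MHz]: 37.15 MHz, 53 MHz, 67.2 MHz, 83.05 MHz.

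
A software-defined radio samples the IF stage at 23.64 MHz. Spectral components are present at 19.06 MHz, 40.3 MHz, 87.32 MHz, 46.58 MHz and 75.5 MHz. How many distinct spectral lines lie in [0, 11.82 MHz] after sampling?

4

fs/2 = 11.82 MHz.
19.06 MHz > fs/2 = 11.82 MHz, folds to fs − 19.06 MHz = 4.58 MHz.
40.3 MHz mod fs = 16.66 MHz.
16.66 MHz > fs/2 = 11.82 MHz, folds to fs − 16.66 MHz = 6.98 MHz.
87.32 MHz mod fs = 16.4 MHz.
16.4 MHz > fs/2 = 11.82 MHz, folds to fs − 16.4 MHz = 7.24 MHz.
46.58 MHz mod fs = 22.94 MHz.
22.94 MHz > fs/2 = 11.82 MHz, folds to fs − 22.94 MHz = 0.7 MHz.
75.5 MHz mod fs = 4.58 MHz.
4.58 MHz ≤ fs/2 = 11.82 MHz, appears at 4.58 MHz.
Distinct values: {0.7 MHz, 4.58 MHz, 6.98 MHz, 7.24 MHz} → 4.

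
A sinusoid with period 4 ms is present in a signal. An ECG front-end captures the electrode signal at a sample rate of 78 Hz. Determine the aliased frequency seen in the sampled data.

T = 4 ms → f = 1/T = 250 Hz.
250 Hz mod fs = 16 Hz.
16 Hz ≤ fs/2 = 39 Hz, appears at 16 Hz.

16 Hz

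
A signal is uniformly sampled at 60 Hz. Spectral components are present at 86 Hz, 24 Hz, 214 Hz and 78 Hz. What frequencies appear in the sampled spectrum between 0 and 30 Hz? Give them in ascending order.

18 Hz, 24 Hz, 26 Hz

fs/2 = 30 Hz.
86 Hz mod fs = 26 Hz.
26 Hz ≤ fs/2 = 30 Hz, appears at 26 Hz.
24 Hz ≤ fs/2 = 30 Hz, passes unchanged.
214 Hz mod fs = 34 Hz.
34 Hz > fs/2 = 30 Hz, folds to fs − 34 Hz = 26 Hz.
78 Hz mod fs = 18 Hz.
18 Hz ≤ fs/2 = 30 Hz, appears at 18 Hz.
Distinct values: {18 Hz, 24 Hz, 26 Hz}.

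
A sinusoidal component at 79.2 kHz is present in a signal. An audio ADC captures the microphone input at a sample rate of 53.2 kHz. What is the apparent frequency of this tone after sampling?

79.2 kHz mod fs = 26 kHz.
26 kHz ≤ fs/2 = 26.6 kHz, appears at 26 kHz.

26 kHz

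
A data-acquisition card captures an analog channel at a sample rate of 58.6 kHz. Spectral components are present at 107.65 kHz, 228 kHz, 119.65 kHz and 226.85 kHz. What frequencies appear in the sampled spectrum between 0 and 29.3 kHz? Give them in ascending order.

2.45 kHz, 6.4 kHz, 7.55 kHz, 9.55 kHz

fs/2 = 29.3 kHz.
107.65 kHz mod fs = 49.05 kHz.
49.05 kHz > fs/2 = 29.3 kHz, folds to fs − 49.05 kHz = 9.55 kHz.
228 kHz mod fs = 52.2 kHz.
52.2 kHz > fs/2 = 29.3 kHz, folds to fs − 52.2 kHz = 6.4 kHz.
119.65 kHz mod fs = 2.45 kHz.
2.45 kHz ≤ fs/2 = 29.3 kHz, appears at 2.45 kHz.
226.85 kHz mod fs = 51.05 kHz.
51.05 kHz > fs/2 = 29.3 kHz, folds to fs − 51.05 kHz = 7.55 kHz.
Distinct values: {2.45 kHz, 6.4 kHz, 7.55 kHz, 9.55 kHz}.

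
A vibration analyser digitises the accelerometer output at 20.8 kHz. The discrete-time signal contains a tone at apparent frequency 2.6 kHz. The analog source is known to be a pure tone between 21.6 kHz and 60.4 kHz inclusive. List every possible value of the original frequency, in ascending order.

23.4 kHz, 39 kHz, 44.2 kHz, 59.8 kHz

Frequencies that alias to 2.6 kHz are k·fs ± 2.6 kHz for integer k ≥ 0.
k=0: 2.6 kHz.
k=1: 18.2 kHz, 23.4 kHz.
k=2: 39 kHz, 44.2 kHz.
k=3: 59.8 kHz, 65 kHz.
k=4: 80.6 kHz, 85.8 kHz.
Within [21.6 kHz, 60.4 kHz]: 23.4 kHz, 39 kHz, 44.2 kHz, 59.8 kHz.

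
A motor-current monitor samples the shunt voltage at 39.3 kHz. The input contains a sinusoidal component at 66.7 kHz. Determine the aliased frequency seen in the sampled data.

11.9 kHz

66.7 kHz mod fs = 27.4 kHz.
27.4 kHz > fs/2 = 19.65 kHz, folds to fs − 27.4 kHz = 11.9 kHz.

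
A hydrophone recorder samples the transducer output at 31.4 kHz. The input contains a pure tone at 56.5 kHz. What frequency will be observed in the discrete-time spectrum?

56.5 kHz mod fs = 25.1 kHz.
25.1 kHz > fs/2 = 15.7 kHz, folds to fs − 25.1 kHz = 6.3 kHz.

6.3 kHz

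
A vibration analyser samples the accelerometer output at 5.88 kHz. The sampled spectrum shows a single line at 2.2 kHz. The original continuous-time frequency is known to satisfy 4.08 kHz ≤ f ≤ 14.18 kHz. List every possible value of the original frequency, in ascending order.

8.08 kHz, 9.56 kHz, 13.96 kHz

Frequencies that alias to 2.2 kHz are k·fs ± 2.2 kHz for integer k ≥ 0.
k=0: 2.2 kHz.
k=1: 3.68 kHz, 8.08 kHz.
k=2: 9.56 kHz, 13.96 kHz.
k=3: 15.44 kHz, 19.84 kHz.
Within [4.08 kHz, 14.18 kHz]: 8.08 kHz, 9.56 kHz, 13.96 kHz.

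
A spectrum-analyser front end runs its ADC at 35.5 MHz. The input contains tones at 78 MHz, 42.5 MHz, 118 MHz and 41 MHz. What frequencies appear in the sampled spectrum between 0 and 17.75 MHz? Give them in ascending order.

5.5 MHz, 7 MHz, 11.5 MHz

fs/2 = 17.75 MHz.
78 MHz mod fs = 7 MHz.
7 MHz ≤ fs/2 = 17.75 MHz, appears at 7 MHz.
42.5 MHz mod fs = 7 MHz.
7 MHz ≤ fs/2 = 17.75 MHz, appears at 7 MHz.
118 MHz mod fs = 11.5 MHz.
11.5 MHz ≤ fs/2 = 17.75 MHz, appears at 11.5 MHz.
41 MHz mod fs = 5.5 MHz.
5.5 MHz ≤ fs/2 = 17.75 MHz, appears at 5.5 MHz.
Distinct values: {5.5 MHz, 7 MHz, 11.5 MHz}.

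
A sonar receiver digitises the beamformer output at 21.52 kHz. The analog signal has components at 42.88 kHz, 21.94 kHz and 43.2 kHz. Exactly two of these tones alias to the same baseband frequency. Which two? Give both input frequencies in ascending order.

42.88 kHz, 43.2 kHz

fs/2 = 10.76 kHz.
42.88 kHz mod fs = 21.36 kHz.
21.36 kHz > fs/2 = 10.76 kHz, folds to fs − 21.36 kHz = 0.16 kHz.
21.94 kHz mod fs = 0.42 kHz.
0.42 kHz ≤ fs/2 = 10.76 kHz, appears at 0.42 kHz.
43.2 kHz mod fs = 0.16 kHz.
0.16 kHz ≤ fs/2 = 10.76 kHz, appears at 0.16 kHz.
42.88 kHz and 43.2 kHz both map to 0.16 kHz.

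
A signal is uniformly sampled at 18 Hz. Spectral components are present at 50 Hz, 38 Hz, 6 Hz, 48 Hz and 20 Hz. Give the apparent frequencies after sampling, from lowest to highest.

2 Hz, 4 Hz, 6 Hz

fs/2 = 9 Hz.
50 Hz mod fs = 14 Hz.
14 Hz > fs/2 = 9 Hz, folds to fs − 14 Hz = 4 Hz.
38 Hz mod fs = 2 Hz.
2 Hz ≤ fs/2 = 9 Hz, appears at 2 Hz.
6 Hz ≤ fs/2 = 9 Hz, passes unchanged.
48 Hz mod fs = 12 Hz.
12 Hz > fs/2 = 9 Hz, folds to fs − 12 Hz = 6 Hz.
20 Hz mod fs = 2 Hz.
2 Hz ≤ fs/2 = 9 Hz, appears at 2 Hz.
Distinct values: {2 Hz, 4 Hz, 6 Hz}.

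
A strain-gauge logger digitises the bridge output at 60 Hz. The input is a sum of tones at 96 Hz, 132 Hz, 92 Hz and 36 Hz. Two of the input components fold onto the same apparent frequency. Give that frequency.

fs/2 = 30 Hz.
96 Hz mod fs = 36 Hz.
36 Hz > fs/2 = 30 Hz, folds to fs − 36 Hz = 24 Hz.
132 Hz mod fs = 12 Hz.
12 Hz ≤ fs/2 = 30 Hz, appears at 12 Hz.
92 Hz mod fs = 32 Hz.
32 Hz > fs/2 = 30 Hz, folds to fs − 32 Hz = 28 Hz.
36 Hz > fs/2 = 30 Hz, folds to fs − 36 Hz = 24 Hz.
36 Hz and 96 Hz both map to 24 Hz.

24 Hz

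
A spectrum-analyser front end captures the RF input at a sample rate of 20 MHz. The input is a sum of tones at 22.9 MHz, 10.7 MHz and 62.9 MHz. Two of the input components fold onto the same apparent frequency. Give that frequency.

2.9 MHz

fs/2 = 10 MHz.
22.9 MHz mod fs = 2.9 MHz.
2.9 MHz ≤ fs/2 = 10 MHz, appears at 2.9 MHz.
10.7 MHz > fs/2 = 10 MHz, folds to fs − 10.7 MHz = 9.3 MHz.
62.9 MHz mod fs = 2.9 MHz.
2.9 MHz ≤ fs/2 = 10 MHz, appears at 2.9 MHz.
22.9 MHz and 62.9 MHz both map to 2.9 MHz.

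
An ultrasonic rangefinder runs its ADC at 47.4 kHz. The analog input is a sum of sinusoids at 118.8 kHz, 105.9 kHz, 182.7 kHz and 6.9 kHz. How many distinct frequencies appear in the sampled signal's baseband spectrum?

fs/2 = 23.7 kHz.
118.8 kHz mod fs = 24 kHz.
24 kHz > fs/2 = 23.7 kHz, folds to fs − 24 kHz = 23.4 kHz.
105.9 kHz mod fs = 11.1 kHz.
11.1 kHz ≤ fs/2 = 23.7 kHz, appears at 11.1 kHz.
182.7 kHz mod fs = 40.5 kHz.
40.5 kHz > fs/2 = 23.7 kHz, folds to fs − 40.5 kHz = 6.9 kHz.
6.9 kHz ≤ fs/2 = 23.7 kHz, passes unchanged.
Distinct values: {6.9 kHz, 11.1 kHz, 23.4 kHz} → 3.

3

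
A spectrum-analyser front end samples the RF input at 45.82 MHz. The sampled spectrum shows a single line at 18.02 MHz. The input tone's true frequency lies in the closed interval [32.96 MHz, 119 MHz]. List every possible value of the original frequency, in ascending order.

63.84 MHz, 73.62 MHz, 109.66 MHz

Frequencies that alias to 18.02 MHz are k·fs ± 18.02 MHz for integer k ≥ 0.
k=0: 18.02 MHz.
k=1: 27.8 MHz, 63.84 MHz.
k=2: 73.62 MHz, 109.66 MHz.
k=3: 119.44 MHz, 155.48 MHz.
Within [32.96 MHz, 119 MHz]: 63.84 MHz, 73.62 MHz, 109.66 MHz.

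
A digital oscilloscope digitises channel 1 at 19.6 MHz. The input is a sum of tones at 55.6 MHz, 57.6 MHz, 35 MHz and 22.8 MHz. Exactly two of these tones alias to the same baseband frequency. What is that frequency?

3.2 MHz

fs/2 = 9.8 MHz.
55.6 MHz mod fs = 16.4 MHz.
16.4 MHz > fs/2 = 9.8 MHz, folds to fs − 16.4 MHz = 3.2 MHz.
57.6 MHz mod fs = 18.4 MHz.
18.4 MHz > fs/2 = 9.8 MHz, folds to fs − 18.4 MHz = 1.2 MHz.
35 MHz mod fs = 15.4 MHz.
15.4 MHz > fs/2 = 9.8 MHz, folds to fs − 15.4 MHz = 4.2 MHz.
22.8 MHz mod fs = 3.2 MHz.
3.2 MHz ≤ fs/2 = 9.8 MHz, appears at 3.2 MHz.
22.8 MHz and 55.6 MHz both map to 3.2 MHz.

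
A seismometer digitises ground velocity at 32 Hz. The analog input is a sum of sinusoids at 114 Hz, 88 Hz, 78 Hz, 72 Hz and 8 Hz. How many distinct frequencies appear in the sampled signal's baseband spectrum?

fs/2 = 16 Hz.
114 Hz mod fs = 18 Hz.
18 Hz > fs/2 = 16 Hz, folds to fs − 18 Hz = 14 Hz.
88 Hz mod fs = 24 Hz.
24 Hz > fs/2 = 16 Hz, folds to fs − 24 Hz = 8 Hz.
78 Hz mod fs = 14 Hz.
14 Hz ≤ fs/2 = 16 Hz, appears at 14 Hz.
72 Hz mod fs = 8 Hz.
8 Hz ≤ fs/2 = 16 Hz, appears at 8 Hz.
8 Hz ≤ fs/2 = 16 Hz, passes unchanged.
Distinct values: {8 Hz, 14 Hz} → 2.

2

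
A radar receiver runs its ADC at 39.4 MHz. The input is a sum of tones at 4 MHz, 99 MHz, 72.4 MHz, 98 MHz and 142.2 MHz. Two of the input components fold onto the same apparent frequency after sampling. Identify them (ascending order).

98 MHz, 99 MHz

fs/2 = 19.7 MHz.
4 MHz ≤ fs/2 = 19.7 MHz, passes unchanged.
99 MHz mod fs = 20.2 MHz.
20.2 MHz > fs/2 = 19.7 MHz, folds to fs − 20.2 MHz = 19.2 MHz.
72.4 MHz mod fs = 33 MHz.
33 MHz > fs/2 = 19.7 MHz, folds to fs − 33 MHz = 6.4 MHz.
98 MHz mod fs = 19.2 MHz.
19.2 MHz ≤ fs/2 = 19.7 MHz, appears at 19.2 MHz.
142.2 MHz mod fs = 24 MHz.
24 MHz > fs/2 = 19.7 MHz, folds to fs − 24 MHz = 15.4 MHz.
98 MHz and 99 MHz both map to 19.2 MHz.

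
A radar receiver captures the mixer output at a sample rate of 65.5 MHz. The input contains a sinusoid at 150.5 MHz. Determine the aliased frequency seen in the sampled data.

150.5 MHz mod fs = 19.5 MHz.
19.5 MHz ≤ fs/2 = 32.75 MHz, appears at 19.5 MHz.

19.5 MHz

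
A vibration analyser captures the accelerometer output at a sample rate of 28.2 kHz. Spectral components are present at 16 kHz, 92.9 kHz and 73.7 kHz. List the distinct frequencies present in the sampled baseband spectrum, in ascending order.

fs/2 = 14.1 kHz.
16 kHz > fs/2 = 14.1 kHz, folds to fs − 16 kHz = 12.2 kHz.
92.9 kHz mod fs = 8.3 kHz.
8.3 kHz ≤ fs/2 = 14.1 kHz, appears at 8.3 kHz.
73.7 kHz mod fs = 17.3 kHz.
17.3 kHz > fs/2 = 14.1 kHz, folds to fs − 17.3 kHz = 10.9 kHz.
Distinct values: {8.3 kHz, 10.9 kHz, 12.2 kHz}.

8.3 kHz, 10.9 kHz, 12.2 kHz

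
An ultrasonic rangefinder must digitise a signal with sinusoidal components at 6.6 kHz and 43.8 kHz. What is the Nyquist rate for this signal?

Highest-frequency component: 43.8 kHz.
Nyquist rate = 2 × 43.8 kHz = 87.6 kHz.

87.6 kHz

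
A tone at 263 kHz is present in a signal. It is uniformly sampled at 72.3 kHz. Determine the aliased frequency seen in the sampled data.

263 kHz mod fs = 46.1 kHz.
46.1 kHz > fs/2 = 36.15 kHz, folds to fs − 46.1 kHz = 26.2 kHz.

26.2 kHz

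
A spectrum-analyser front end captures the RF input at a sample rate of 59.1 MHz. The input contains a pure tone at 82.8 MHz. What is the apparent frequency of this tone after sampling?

82.8 MHz mod fs = 23.7 MHz.
23.7 MHz ≤ fs/2 = 29.55 MHz, appears at 23.7 MHz.

23.7 MHz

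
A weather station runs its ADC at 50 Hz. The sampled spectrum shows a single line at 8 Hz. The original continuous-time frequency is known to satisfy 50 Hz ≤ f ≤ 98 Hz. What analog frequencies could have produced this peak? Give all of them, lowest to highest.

Frequencies that alias to 8 Hz are k·fs ± 8 Hz for integer k ≥ 0.
k=0: 8 Hz.
k=1: 42 Hz, 58 Hz.
k=2: 92 Hz, 108 Hz.
k=3: 142 Hz, 158 Hz.
Within [50 Hz, 98 Hz]: 58 Hz, 92 Hz.

58 Hz, 92 Hz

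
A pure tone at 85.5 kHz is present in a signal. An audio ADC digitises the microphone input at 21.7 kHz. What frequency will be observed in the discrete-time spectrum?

1.3 kHz

85.5 kHz mod fs = 20.4 kHz.
20.4 kHz > fs/2 = 10.85 kHz, folds to fs − 20.4 kHz = 1.3 kHz.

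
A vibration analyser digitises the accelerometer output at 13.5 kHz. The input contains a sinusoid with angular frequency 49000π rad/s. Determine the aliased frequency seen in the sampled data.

ω = 49000π rad/s → f = ω/(2π) = 24500 Hz = 24.5 kHz.
24.5 kHz mod fs = 11 kHz.
11 kHz > fs/2 = 6.75 kHz, folds to fs − 11 kHz = 2.5 kHz.

2.5 kHz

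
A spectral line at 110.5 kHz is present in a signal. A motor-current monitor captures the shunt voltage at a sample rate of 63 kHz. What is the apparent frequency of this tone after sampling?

15.5 kHz

110.5 kHz mod fs = 47.5 kHz.
47.5 kHz > fs/2 = 31.5 kHz, folds to fs − 47.5 kHz = 15.5 kHz.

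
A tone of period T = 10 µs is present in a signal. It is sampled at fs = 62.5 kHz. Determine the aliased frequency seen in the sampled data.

T = 10 µs → f = 1/T = 100 kHz.
100 kHz mod fs = 37.5 kHz.
37.5 kHz > fs/2 = 31.25 kHz, folds to fs − 37.5 kHz = 25 kHz.

25 kHz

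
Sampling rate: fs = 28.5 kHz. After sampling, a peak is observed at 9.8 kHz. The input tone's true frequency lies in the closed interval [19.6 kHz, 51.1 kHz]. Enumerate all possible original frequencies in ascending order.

38.3 kHz, 47.2 kHz

Frequencies that alias to 9.8 kHz are k·fs ± 9.8 kHz for integer k ≥ 0.
k=0: 9.8 kHz.
k=1: 18.7 kHz, 38.3 kHz.
k=2: 47.2 kHz, 66.8 kHz.
k=3: 75.7 kHz, 95.3 kHz.
Within [19.6 kHz, 51.1 kHz]: 38.3 kHz, 47.2 kHz.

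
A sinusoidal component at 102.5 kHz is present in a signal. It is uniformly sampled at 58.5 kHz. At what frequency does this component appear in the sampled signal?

14.5 kHz

102.5 kHz mod fs = 44 kHz.
44 kHz > fs/2 = 29.25 kHz, folds to fs − 44 kHz = 14.5 kHz.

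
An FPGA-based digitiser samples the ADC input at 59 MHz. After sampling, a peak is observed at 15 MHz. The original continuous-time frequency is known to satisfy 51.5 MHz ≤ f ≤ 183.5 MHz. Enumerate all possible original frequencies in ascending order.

Frequencies that alias to 15 MHz are k·fs ± 15 MHz for integer k ≥ 0.
k=0: 15 MHz.
k=1: 44 MHz, 74 MHz.
k=2: 103 MHz, 133 MHz.
k=3: 162 MHz, 192 MHz.
k=4: 221 MHz, 251 MHz.
Within [51.5 MHz, 183.5 MHz]: 74 MHz, 103 MHz, 133 MHz, 162 MHz.

74 MHz, 103 MHz, 133 MHz, 162 MHz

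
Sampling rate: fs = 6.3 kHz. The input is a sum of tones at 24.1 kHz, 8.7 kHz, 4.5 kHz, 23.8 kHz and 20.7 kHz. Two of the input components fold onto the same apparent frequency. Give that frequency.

1.8 kHz

fs/2 = 3.15 kHz.
24.1 kHz mod fs = 5.2 kHz.
5.2 kHz > fs/2 = 3.15 kHz, folds to fs − 5.2 kHz = 1.1 kHz.
8.7 kHz mod fs = 2.4 kHz.
2.4 kHz ≤ fs/2 = 3.15 kHz, appears at 2.4 kHz.
4.5 kHz > fs/2 = 3.15 kHz, folds to fs − 4.5 kHz = 1.8 kHz.
23.8 kHz mod fs = 4.9 kHz.
4.9 kHz > fs/2 = 3.15 kHz, folds to fs − 4.9 kHz = 1.4 kHz.
20.7 kHz mod fs = 1.8 kHz.
1.8 kHz ≤ fs/2 = 3.15 kHz, appears at 1.8 kHz.
4.5 kHz and 20.7 kHz both map to 1.8 kHz.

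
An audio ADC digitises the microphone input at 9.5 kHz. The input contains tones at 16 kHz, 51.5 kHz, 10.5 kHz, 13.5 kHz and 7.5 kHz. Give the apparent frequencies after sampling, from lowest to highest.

fs/2 = 4.75 kHz.
16 kHz mod fs = 6.5 kHz.
6.5 kHz > fs/2 = 4.75 kHz, folds to fs − 6.5 kHz = 3 kHz.
51.5 kHz mod fs = 4 kHz.
4 kHz ≤ fs/2 = 4.75 kHz, appears at 4 kHz.
10.5 kHz mod fs = 1 kHz.
1 kHz ≤ fs/2 = 4.75 kHz, appears at 1 kHz.
13.5 kHz mod fs = 4 kHz.
4 kHz ≤ fs/2 = 4.75 kHz, appears at 4 kHz.
7.5 kHz > fs/2 = 4.75 kHz, folds to fs − 7.5 kHz = 2 kHz.
Distinct values: {1 kHz, 2 kHz, 3 kHz, 4 kHz}.

1 kHz, 2 kHz, 3 kHz, 4 kHz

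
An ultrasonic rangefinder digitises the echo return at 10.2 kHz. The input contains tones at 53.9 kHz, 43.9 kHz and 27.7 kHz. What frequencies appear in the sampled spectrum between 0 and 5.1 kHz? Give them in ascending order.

2.9 kHz, 3.1 kHz

fs/2 = 5.1 kHz.
53.9 kHz mod fs = 2.9 kHz.
2.9 kHz ≤ fs/2 = 5.1 kHz, appears at 2.9 kHz.
43.9 kHz mod fs = 3.1 kHz.
3.1 kHz ≤ fs/2 = 5.1 kHz, appears at 3.1 kHz.
27.7 kHz mod fs = 7.3 kHz.
7.3 kHz > fs/2 = 5.1 kHz, folds to fs − 7.3 kHz = 2.9 kHz.
Distinct values: {2.9 kHz, 3.1 kHz}.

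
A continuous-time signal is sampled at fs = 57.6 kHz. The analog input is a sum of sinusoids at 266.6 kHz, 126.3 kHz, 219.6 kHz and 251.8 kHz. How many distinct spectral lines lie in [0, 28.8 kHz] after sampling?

fs/2 = 28.8 kHz.
266.6 kHz mod fs = 36.2 kHz.
36.2 kHz > fs/2 = 28.8 kHz, folds to fs − 36.2 kHz = 21.4 kHz.
126.3 kHz mod fs = 11.1 kHz.
11.1 kHz ≤ fs/2 = 28.8 kHz, appears at 11.1 kHz.
219.6 kHz mod fs = 46.8 kHz.
46.8 kHz > fs/2 = 28.8 kHz, folds to fs − 46.8 kHz = 10.8 kHz.
251.8 kHz mod fs = 21.4 kHz.
21.4 kHz ≤ fs/2 = 28.8 kHz, appears at 21.4 kHz.
Distinct values: {10.8 kHz, 11.1 kHz, 21.4 kHz} → 3.

3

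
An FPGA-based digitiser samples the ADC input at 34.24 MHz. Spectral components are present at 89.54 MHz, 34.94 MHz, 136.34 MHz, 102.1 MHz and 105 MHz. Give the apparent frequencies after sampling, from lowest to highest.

fs/2 = 17.12 MHz.
89.54 MHz mod fs = 21.06 MHz.
21.06 MHz > fs/2 = 17.12 MHz, folds to fs − 21.06 MHz = 13.18 MHz.
34.94 MHz mod fs = 0.7 MHz.
0.7 MHz ≤ fs/2 = 17.12 MHz, appears at 0.7 MHz.
136.34 MHz mod fs = 33.62 MHz.
33.62 MHz > fs/2 = 17.12 MHz, folds to fs − 33.62 MHz = 0.62 MHz.
102.1 MHz mod fs = 33.62 MHz.
33.62 MHz > fs/2 = 17.12 MHz, folds to fs − 33.62 MHz = 0.62 MHz.
105 MHz mod fs = 2.28 MHz.
2.28 MHz ≤ fs/2 = 17.12 MHz, appears at 2.28 MHz.
Distinct values: {0.62 MHz, 0.7 MHz, 2.28 MHz, 13.18 MHz}.

0.62 MHz, 0.7 MHz, 2.28 MHz, 13.18 MHz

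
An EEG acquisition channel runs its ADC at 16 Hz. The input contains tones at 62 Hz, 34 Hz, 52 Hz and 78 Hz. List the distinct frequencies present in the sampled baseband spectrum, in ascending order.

fs/2 = 8 Hz.
62 Hz mod fs = 14 Hz.
14 Hz > fs/2 = 8 Hz, folds to fs − 14 Hz = 2 Hz.
34 Hz mod fs = 2 Hz.
2 Hz ≤ fs/2 = 8 Hz, appears at 2 Hz.
52 Hz mod fs = 4 Hz.
4 Hz ≤ fs/2 = 8 Hz, appears at 4 Hz.
78 Hz mod fs = 14 Hz.
14 Hz > fs/2 = 8 Hz, folds to fs − 14 Hz = 2 Hz.
Distinct values: {2 Hz, 4 Hz}.

2 Hz, 4 Hz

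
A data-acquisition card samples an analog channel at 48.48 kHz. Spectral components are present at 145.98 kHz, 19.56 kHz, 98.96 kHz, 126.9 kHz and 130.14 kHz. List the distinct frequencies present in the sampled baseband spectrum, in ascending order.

fs/2 = 24.24 kHz.
145.98 kHz mod fs = 0.54 kHz.
0.54 kHz ≤ fs/2 = 24.24 kHz, appears at 0.54 kHz.
19.56 kHz ≤ fs/2 = 24.24 kHz, passes unchanged.
98.96 kHz mod fs = 2 kHz.
2 kHz ≤ fs/2 = 24.24 kHz, appears at 2 kHz.
126.9 kHz mod fs = 29.94 kHz.
29.94 kHz > fs/2 = 24.24 kHz, folds to fs − 29.94 kHz = 18.54 kHz.
130.14 kHz mod fs = 33.18 kHz.
33.18 kHz > fs/2 = 24.24 kHz, folds to fs − 33.18 kHz = 15.3 kHz.
Distinct values: {0.54 kHz, 2 kHz, 15.3 kHz, 18.54 kHz, 19.56 kHz}.

0.54 kHz, 2 kHz, 15.3 kHz, 18.54 kHz, 19.56 kHz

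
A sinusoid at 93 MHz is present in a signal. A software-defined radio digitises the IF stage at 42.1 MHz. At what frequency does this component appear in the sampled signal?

8.8 MHz

93 MHz mod fs = 8.8 MHz.
8.8 MHz ≤ fs/2 = 21.05 MHz, appears at 8.8 MHz.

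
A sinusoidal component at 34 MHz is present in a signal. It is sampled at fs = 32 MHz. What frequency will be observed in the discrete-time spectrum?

2 MHz

34 MHz mod fs = 2 MHz.
2 MHz ≤ fs/2 = 16 MHz, appears at 2 MHz.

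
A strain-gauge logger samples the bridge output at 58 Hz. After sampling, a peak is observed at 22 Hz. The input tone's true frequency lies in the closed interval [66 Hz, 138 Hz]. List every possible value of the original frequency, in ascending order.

Frequencies that alias to 22 Hz are k·fs ± 22 Hz for integer k ≥ 0.
k=0: 22 Hz.
k=1: 36 Hz, 80 Hz.
k=2: 94 Hz, 138 Hz.
k=3: 152 Hz, 196 Hz.
Within [66 Hz, 138 Hz]: 80 Hz, 94 Hz, 138 Hz.

80 Hz, 94 Hz, 138 Hz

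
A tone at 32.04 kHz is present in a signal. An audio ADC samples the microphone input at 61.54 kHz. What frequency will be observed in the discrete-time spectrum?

29.5 kHz

32.04 kHz > fs/2 = 30.77 kHz, folds to fs − 32.04 kHz = 29.5 kHz.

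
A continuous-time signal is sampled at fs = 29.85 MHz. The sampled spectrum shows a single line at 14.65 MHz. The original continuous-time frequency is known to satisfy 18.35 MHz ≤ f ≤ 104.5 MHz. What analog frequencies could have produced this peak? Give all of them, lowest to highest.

44.5 MHz, 45.05 MHz, 74.35 MHz, 74.9 MHz, 104.2 MHz

Frequencies that alias to 14.65 MHz are k·fs ± 14.65 MHz for integer k ≥ 0.
k=0: 14.65 MHz.
k=1: 15.2 MHz, 44.5 MHz.
k=2: 45.05 MHz, 74.35 MHz.
k=3: 74.9 MHz, 104.2 MHz.
k=4: 104.75 MHz, 134.05 MHz.
Within [18.35 MHz, 104.5 MHz]: 44.5 MHz, 45.05 MHz, 74.35 MHz, 74.9 MHz, 104.2 MHz.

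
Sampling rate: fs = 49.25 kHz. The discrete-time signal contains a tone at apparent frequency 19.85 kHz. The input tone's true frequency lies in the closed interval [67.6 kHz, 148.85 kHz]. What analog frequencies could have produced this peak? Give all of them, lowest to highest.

Frequencies that alias to 19.85 kHz are k·fs ± 19.85 kHz for integer k ≥ 0.
k=0: 19.85 kHz.
k=1: 29.4 kHz, 69.1 kHz.
k=2: 78.65 kHz, 118.35 kHz.
k=3: 127.9 kHz, 167.6 kHz.
k=4: 177.15 kHz, 216.85 kHz.
Within [67.6 kHz, 148.85 kHz]: 69.1 kHz, 78.65 kHz, 118.35 kHz, 127.9 kHz.

69.1 kHz, 78.65 kHz, 118.35 kHz, 127.9 kHz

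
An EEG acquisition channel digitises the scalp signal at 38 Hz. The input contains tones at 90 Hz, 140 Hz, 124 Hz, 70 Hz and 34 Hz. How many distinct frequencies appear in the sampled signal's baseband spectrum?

5

fs/2 = 19 Hz.
90 Hz mod fs = 14 Hz.
14 Hz ≤ fs/2 = 19 Hz, appears at 14 Hz.
140 Hz mod fs = 26 Hz.
26 Hz > fs/2 = 19 Hz, folds to fs − 26 Hz = 12 Hz.
124 Hz mod fs = 10 Hz.
10 Hz ≤ fs/2 = 19 Hz, appears at 10 Hz.
70 Hz mod fs = 32 Hz.
32 Hz > fs/2 = 19 Hz, folds to fs − 32 Hz = 6 Hz.
34 Hz > fs/2 = 19 Hz, folds to fs − 34 Hz = 4 Hz.
Distinct values: {4 Hz, 6 Hz, 10 Hz, 12 Hz, 14 Hz} → 5.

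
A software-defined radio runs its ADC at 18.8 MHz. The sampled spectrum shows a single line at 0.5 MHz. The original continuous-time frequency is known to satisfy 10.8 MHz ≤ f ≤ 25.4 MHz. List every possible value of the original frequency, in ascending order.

18.3 MHz, 19.3 MHz

Frequencies that alias to 0.5 MHz are k·fs ± 0.5 MHz for integer k ≥ 0.
k=0: 0.5 MHz.
k=1: 18.3 MHz, 19.3 MHz.
k=2: 37.1 MHz, 38.1 MHz.
Within [10.8 MHz, 25.4 MHz]: 18.3 MHz, 19.3 MHz.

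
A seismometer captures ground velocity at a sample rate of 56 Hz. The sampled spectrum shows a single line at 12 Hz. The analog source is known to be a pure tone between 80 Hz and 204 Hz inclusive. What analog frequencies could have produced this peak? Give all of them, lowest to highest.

Frequencies that alias to 12 Hz are k·fs ± 12 Hz for integer k ≥ 0.
k=0: 12 Hz.
k=1: 44 Hz, 68 Hz.
k=2: 100 Hz, 124 Hz.
k=3: 156 Hz, 180 Hz.
k=4: 212 Hz, 236 Hz.
Within [80 Hz, 204 Hz]: 100 Hz, 124 Hz, 156 Hz, 180 Hz.

100 Hz, 124 Hz, 156 Hz, 180 Hz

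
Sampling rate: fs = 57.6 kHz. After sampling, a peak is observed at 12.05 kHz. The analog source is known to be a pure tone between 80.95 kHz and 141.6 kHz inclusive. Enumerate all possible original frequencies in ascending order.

Frequencies that alias to 12.05 kHz are k·fs ± 12.05 kHz for integer k ≥ 0.
k=0: 12.05 kHz.
k=1: 45.55 kHz, 69.65 kHz.
k=2: 103.15 kHz, 127.25 kHz.
k=3: 160.75 kHz, 184.85 kHz.
Within [80.95 kHz, 141.6 kHz]: 103.15 kHz, 127.25 kHz.

103.15 kHz, 127.25 kHz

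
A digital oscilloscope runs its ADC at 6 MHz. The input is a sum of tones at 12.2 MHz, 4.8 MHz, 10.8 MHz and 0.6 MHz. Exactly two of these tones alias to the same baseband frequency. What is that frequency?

fs/2 = 3 MHz.
12.2 MHz mod fs = 0.2 MHz.
0.2 MHz ≤ fs/2 = 3 MHz, appears at 0.2 MHz.
4.8 MHz > fs/2 = 3 MHz, folds to fs − 4.8 MHz = 1.2 MHz.
10.8 MHz mod fs = 4.8 MHz.
4.8 MHz > fs/2 = 3 MHz, folds to fs − 4.8 MHz = 1.2 MHz.
0.6 MHz ≤ fs/2 = 3 MHz, passes unchanged.
4.8 MHz and 10.8 MHz both map to 1.2 MHz.

1.2 MHz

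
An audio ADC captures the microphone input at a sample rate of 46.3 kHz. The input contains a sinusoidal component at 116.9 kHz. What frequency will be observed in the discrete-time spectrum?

116.9 kHz mod fs = 24.3 kHz.
24.3 kHz > fs/2 = 23.15 kHz, folds to fs − 24.3 kHz = 22 kHz.

22 kHz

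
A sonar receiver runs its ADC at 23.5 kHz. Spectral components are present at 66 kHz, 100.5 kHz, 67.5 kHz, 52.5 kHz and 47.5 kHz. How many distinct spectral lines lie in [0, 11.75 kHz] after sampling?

5

fs/2 = 11.75 kHz.
66 kHz mod fs = 19 kHz.
19 kHz > fs/2 = 11.75 kHz, folds to fs − 19 kHz = 4.5 kHz.
100.5 kHz mod fs = 6.5 kHz.
6.5 kHz ≤ fs/2 = 11.75 kHz, appears at 6.5 kHz.
67.5 kHz mod fs = 20.5 kHz.
20.5 kHz > fs/2 = 11.75 kHz, folds to fs − 20.5 kHz = 3 kHz.
52.5 kHz mod fs = 5.5 kHz.
5.5 kHz ≤ fs/2 = 11.75 kHz, appears at 5.5 kHz.
47.5 kHz mod fs = 0.5 kHz.
0.5 kHz ≤ fs/2 = 11.75 kHz, appears at 0.5 kHz.
Distinct values: {0.5 kHz, 3 kHz, 4.5 kHz, 5.5 kHz, 6.5 kHz} → 5.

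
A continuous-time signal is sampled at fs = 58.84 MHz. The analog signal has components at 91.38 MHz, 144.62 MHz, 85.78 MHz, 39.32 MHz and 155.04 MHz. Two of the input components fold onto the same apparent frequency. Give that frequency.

fs/2 = 29.42 MHz.
91.38 MHz mod fs = 32.54 MHz.
32.54 MHz > fs/2 = 29.42 MHz, folds to fs − 32.54 MHz = 26.3 MHz.
144.62 MHz mod fs = 26.94 MHz.
26.94 MHz ≤ fs/2 = 29.42 MHz, appears at 26.94 MHz.
85.78 MHz mod fs = 26.94 MHz.
26.94 MHz ≤ fs/2 = 29.42 MHz, appears at 26.94 MHz.
39.32 MHz > fs/2 = 29.42 MHz, folds to fs − 39.32 MHz = 19.52 MHz.
155.04 MHz mod fs = 37.36 MHz.
37.36 MHz > fs/2 = 29.42 MHz, folds to fs − 37.36 MHz = 21.48 MHz.
85.78 MHz and 144.62 MHz both map to 26.94 MHz.

26.94 MHz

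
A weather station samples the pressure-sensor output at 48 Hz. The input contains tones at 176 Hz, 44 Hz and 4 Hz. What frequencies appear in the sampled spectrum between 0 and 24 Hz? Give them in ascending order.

fs/2 = 24 Hz.
176 Hz mod fs = 32 Hz.
32 Hz > fs/2 = 24 Hz, folds to fs − 32 Hz = 16 Hz.
44 Hz > fs/2 = 24 Hz, folds to fs − 44 Hz = 4 Hz.
4 Hz ≤ fs/2 = 24 Hz, passes unchanged.
Distinct values: {4 Hz, 16 Hz}.

4 Hz, 16 Hz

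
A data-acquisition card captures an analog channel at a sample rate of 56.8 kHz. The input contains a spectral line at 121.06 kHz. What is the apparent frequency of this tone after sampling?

7.46 kHz

121.06 kHz mod fs = 7.46 kHz.
7.46 kHz ≤ fs/2 = 28.4 kHz, appears at 7.46 kHz.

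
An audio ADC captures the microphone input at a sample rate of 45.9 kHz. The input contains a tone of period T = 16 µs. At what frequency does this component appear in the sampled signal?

16.6 kHz

T = 16 µs → f = 1/T = 62.5 kHz.
62.5 kHz mod fs = 16.6 kHz.
16.6 kHz ≤ fs/2 = 22.95 kHz, appears at 16.6 kHz.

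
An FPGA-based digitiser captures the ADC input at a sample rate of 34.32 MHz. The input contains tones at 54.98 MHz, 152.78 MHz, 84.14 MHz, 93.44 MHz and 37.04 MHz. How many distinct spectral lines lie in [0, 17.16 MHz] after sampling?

fs/2 = 17.16 MHz.
54.98 MHz mod fs = 20.66 MHz.
20.66 MHz > fs/2 = 17.16 MHz, folds to fs − 20.66 MHz = 13.66 MHz.
152.78 MHz mod fs = 15.5 MHz.
15.5 MHz ≤ fs/2 = 17.16 MHz, appears at 15.5 MHz.
84.14 MHz mod fs = 15.5 MHz.
15.5 MHz ≤ fs/2 = 17.16 MHz, appears at 15.5 MHz.
93.44 MHz mod fs = 24.8 MHz.
24.8 MHz > fs/2 = 17.16 MHz, folds to fs − 24.8 MHz = 9.52 MHz.
37.04 MHz mod fs = 2.72 MHz.
2.72 MHz ≤ fs/2 = 17.16 MHz, appears at 2.72 MHz.
Distinct values: {2.72 MHz, 9.52 MHz, 13.66 MHz, 15.5 MHz} → 4.

4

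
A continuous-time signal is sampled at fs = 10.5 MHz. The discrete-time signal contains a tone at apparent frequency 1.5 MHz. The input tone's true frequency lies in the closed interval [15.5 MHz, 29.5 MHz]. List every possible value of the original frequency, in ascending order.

19.5 MHz, 22.5 MHz

Frequencies that alias to 1.5 MHz are k·fs ± 1.5 MHz for integer k ≥ 0.
k=0: 1.5 MHz.
k=1: 9 MHz, 12 MHz.
k=2: 19.5 MHz, 22.5 MHz.
k=3: 30 MHz, 33 MHz.
Within [15.5 MHz, 29.5 MHz]: 19.5 MHz, 22.5 MHz.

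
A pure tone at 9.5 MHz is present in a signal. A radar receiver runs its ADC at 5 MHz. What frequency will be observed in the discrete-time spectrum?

9.5 MHz mod fs = 4.5 MHz.
4.5 MHz > fs/2 = 2.5 MHz, folds to fs − 4.5 MHz = 0.5 MHz.

0.5 MHz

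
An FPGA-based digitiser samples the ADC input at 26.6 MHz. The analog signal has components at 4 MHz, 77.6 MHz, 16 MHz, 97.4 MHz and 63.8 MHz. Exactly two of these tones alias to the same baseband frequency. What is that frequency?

fs/2 = 13.3 MHz.
4 MHz ≤ fs/2 = 13.3 MHz, passes unchanged.
77.6 MHz mod fs = 24.4 MHz.
24.4 MHz > fs/2 = 13.3 MHz, folds to fs − 24.4 MHz = 2.2 MHz.
16 MHz > fs/2 = 13.3 MHz, folds to fs − 16 MHz = 10.6 MHz.
97.4 MHz mod fs = 17.6 MHz.
17.6 MHz > fs/2 = 13.3 MHz, folds to fs − 17.6 MHz = 9 MHz.
63.8 MHz mod fs = 10.6 MHz.
10.6 MHz ≤ fs/2 = 13.3 MHz, appears at 10.6 MHz.
16 MHz and 63.8 MHz both map to 10.6 MHz.

10.6 MHz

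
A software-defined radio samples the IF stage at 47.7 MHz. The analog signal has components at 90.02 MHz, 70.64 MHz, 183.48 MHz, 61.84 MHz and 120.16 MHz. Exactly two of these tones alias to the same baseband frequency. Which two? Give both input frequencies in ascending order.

fs/2 = 23.85 MHz.
90.02 MHz mod fs = 42.32 MHz.
42.32 MHz > fs/2 = 23.85 MHz, folds to fs − 42.32 MHz = 5.38 MHz.
70.64 MHz mod fs = 22.94 MHz.
22.94 MHz ≤ fs/2 = 23.85 MHz, appears at 22.94 MHz.
183.48 MHz mod fs = 40.38 MHz.
40.38 MHz > fs/2 = 23.85 MHz, folds to fs − 40.38 MHz = 7.32 MHz.
61.84 MHz mod fs = 14.14 MHz.
14.14 MHz ≤ fs/2 = 23.85 MHz, appears at 14.14 MHz.
120.16 MHz mod fs = 24.76 MHz.
24.76 MHz > fs/2 = 23.85 MHz, folds to fs − 24.76 MHz = 22.94 MHz.
70.64 MHz and 120.16 MHz both map to 22.94 MHz.

70.64 MHz, 120.16 MHz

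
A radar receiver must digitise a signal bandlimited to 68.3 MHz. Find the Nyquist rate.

Nyquist rate = 2 × 68.3 MHz = 136.6 MHz.

136.6 MHz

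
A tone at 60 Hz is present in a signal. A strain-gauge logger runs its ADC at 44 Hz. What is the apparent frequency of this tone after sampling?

16 Hz

60 Hz mod fs = 16 Hz.
16 Hz ≤ fs/2 = 22 Hz, appears at 16 Hz.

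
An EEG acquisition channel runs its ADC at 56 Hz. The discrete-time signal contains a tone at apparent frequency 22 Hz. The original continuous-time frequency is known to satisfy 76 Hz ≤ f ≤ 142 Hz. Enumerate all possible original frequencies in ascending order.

78 Hz, 90 Hz, 134 Hz

Frequencies that alias to 22 Hz are k·fs ± 22 Hz for integer k ≥ 0.
k=0: 22 Hz.
k=1: 34 Hz, 78 Hz.
k=2: 90 Hz, 134 Hz.
k=3: 146 Hz, 190 Hz.
Within [76 Hz, 142 Hz]: 78 Hz, 90 Hz, 134 Hz.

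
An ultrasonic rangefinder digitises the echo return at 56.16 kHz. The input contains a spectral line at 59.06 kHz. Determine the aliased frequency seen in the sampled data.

2.9 kHz

59.06 kHz mod fs = 2.9 kHz.
2.9 kHz ≤ fs/2 = 28.08 kHz, appears at 2.9 kHz.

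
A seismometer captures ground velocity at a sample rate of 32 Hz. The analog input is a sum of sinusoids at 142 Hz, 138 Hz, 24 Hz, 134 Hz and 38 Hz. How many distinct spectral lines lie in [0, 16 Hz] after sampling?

4

fs/2 = 16 Hz.
142 Hz mod fs = 14 Hz.
14 Hz ≤ fs/2 = 16 Hz, appears at 14 Hz.
138 Hz mod fs = 10 Hz.
10 Hz ≤ fs/2 = 16 Hz, appears at 10 Hz.
24 Hz > fs/2 = 16 Hz, folds to fs − 24 Hz = 8 Hz.
134 Hz mod fs = 6 Hz.
6 Hz ≤ fs/2 = 16 Hz, appears at 6 Hz.
38 Hz mod fs = 6 Hz.
6 Hz ≤ fs/2 = 16 Hz, appears at 6 Hz.
Distinct values: {6 Hz, 8 Hz, 10 Hz, 14 Hz} → 4.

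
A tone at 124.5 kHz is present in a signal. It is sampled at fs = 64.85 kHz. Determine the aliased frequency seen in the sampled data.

5.2 kHz

124.5 kHz mod fs = 59.65 kHz.
59.65 kHz > fs/2 = 32.425 kHz, folds to fs − 59.65 kHz = 5.2 kHz.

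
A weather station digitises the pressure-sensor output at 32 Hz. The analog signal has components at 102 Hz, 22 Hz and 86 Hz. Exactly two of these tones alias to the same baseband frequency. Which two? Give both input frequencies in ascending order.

22 Hz, 86 Hz

fs/2 = 16 Hz.
102 Hz mod fs = 6 Hz.
6 Hz ≤ fs/2 = 16 Hz, appears at 6 Hz.
22 Hz > fs/2 = 16 Hz, folds to fs − 22 Hz = 10 Hz.
86 Hz mod fs = 22 Hz.
22 Hz > fs/2 = 16 Hz, folds to fs − 22 Hz = 10 Hz.
22 Hz and 86 Hz both map to 10 Hz.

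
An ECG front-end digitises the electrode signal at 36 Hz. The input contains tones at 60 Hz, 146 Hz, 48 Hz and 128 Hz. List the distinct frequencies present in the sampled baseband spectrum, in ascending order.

fs/2 = 18 Hz.
60 Hz mod fs = 24 Hz.
24 Hz > fs/2 = 18 Hz, folds to fs − 24 Hz = 12 Hz.
146 Hz mod fs = 2 Hz.
2 Hz ≤ fs/2 = 18 Hz, appears at 2 Hz.
48 Hz mod fs = 12 Hz.
12 Hz ≤ fs/2 = 18 Hz, appears at 12 Hz.
128 Hz mod fs = 20 Hz.
20 Hz > fs/2 = 18 Hz, folds to fs − 20 Hz = 16 Hz.
Distinct values: {2 Hz, 12 Hz, 16 Hz}.

2 Hz, 12 Hz, 16 Hz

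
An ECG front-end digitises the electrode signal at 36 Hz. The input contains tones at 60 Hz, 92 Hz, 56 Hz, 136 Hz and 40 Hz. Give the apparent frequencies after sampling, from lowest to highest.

4 Hz, 8 Hz, 12 Hz, 16 Hz

fs/2 = 18 Hz.
60 Hz mod fs = 24 Hz.
24 Hz > fs/2 = 18 Hz, folds to fs − 24 Hz = 12 Hz.
92 Hz mod fs = 20 Hz.
20 Hz > fs/2 = 18 Hz, folds to fs − 20 Hz = 16 Hz.
56 Hz mod fs = 20 Hz.
20 Hz > fs/2 = 18 Hz, folds to fs − 20 Hz = 16 Hz.
136 Hz mod fs = 28 Hz.
28 Hz > fs/2 = 18 Hz, folds to fs − 28 Hz = 8 Hz.
40 Hz mod fs = 4 Hz.
4 Hz ≤ fs/2 = 18 Hz, appears at 4 Hz.
Distinct values: {4 Hz, 8 Hz, 12 Hz, 16 Hz}.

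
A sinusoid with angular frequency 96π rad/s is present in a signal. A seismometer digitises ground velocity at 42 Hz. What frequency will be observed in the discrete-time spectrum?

ω = 96π rad/s → f = ω/(2π) = 48 Hz.
48 Hz mod fs = 6 Hz.
6 Hz ≤ fs/2 = 21 Hz, appears at 6 Hz.

6 Hz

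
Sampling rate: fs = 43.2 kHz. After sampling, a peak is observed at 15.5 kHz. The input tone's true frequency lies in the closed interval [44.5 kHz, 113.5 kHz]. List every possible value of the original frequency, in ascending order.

Frequencies that alias to 15.5 kHz are k·fs ± 15.5 kHz for integer k ≥ 0.
k=0: 15.5 kHz.
k=1: 27.7 kHz, 58.7 kHz.
k=2: 70.9 kHz, 101.9 kHz.
k=3: 114.1 kHz, 145.1 kHz.
Within [44.5 kHz, 113.5 kHz]: 58.7 kHz, 70.9 kHz, 101.9 kHz.

58.7 kHz, 70.9 kHz, 101.9 kHz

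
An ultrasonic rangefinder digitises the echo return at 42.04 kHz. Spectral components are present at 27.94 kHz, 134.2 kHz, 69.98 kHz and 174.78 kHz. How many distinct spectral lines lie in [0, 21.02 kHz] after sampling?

fs/2 = 21.02 kHz.
27.94 kHz > fs/2 = 21.02 kHz, folds to fs − 27.94 kHz = 14.1 kHz.
134.2 kHz mod fs = 8.08 kHz.
8.08 kHz ≤ fs/2 = 21.02 kHz, appears at 8.08 kHz.
69.98 kHz mod fs = 27.94 kHz.
27.94 kHz > fs/2 = 21.02 kHz, folds to fs − 27.94 kHz = 14.1 kHz.
174.78 kHz mod fs = 6.62 kHz.
6.62 kHz ≤ fs/2 = 21.02 kHz, appears at 6.62 kHz.
Distinct values: {6.62 kHz, 8.08 kHz, 14.1 kHz} → 3.

3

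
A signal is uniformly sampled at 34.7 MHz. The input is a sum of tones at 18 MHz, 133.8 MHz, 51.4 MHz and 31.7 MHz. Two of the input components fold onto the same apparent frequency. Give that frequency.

16.7 MHz

fs/2 = 17.35 MHz.
18 MHz > fs/2 = 17.35 MHz, folds to fs − 18 MHz = 16.7 MHz.
133.8 MHz mod fs = 29.7 MHz.
29.7 MHz > fs/2 = 17.35 MHz, folds to fs − 29.7 MHz = 5 MHz.
51.4 MHz mod fs = 16.7 MHz.
16.7 MHz ≤ fs/2 = 17.35 MHz, appears at 16.7 MHz.
31.7 MHz > fs/2 = 17.35 MHz, folds to fs − 31.7 MHz = 3 MHz.
18 MHz and 51.4 MHz both map to 16.7 MHz.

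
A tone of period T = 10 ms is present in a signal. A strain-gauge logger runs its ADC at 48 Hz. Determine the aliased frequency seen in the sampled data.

4 Hz

T = 10 ms → f = 1/T = 100 Hz.
100 Hz mod fs = 4 Hz.
4 Hz ≤ fs/2 = 24 Hz, appears at 4 Hz.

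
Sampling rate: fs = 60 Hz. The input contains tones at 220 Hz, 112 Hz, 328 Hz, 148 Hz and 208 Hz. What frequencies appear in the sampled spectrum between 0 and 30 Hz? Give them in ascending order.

fs/2 = 30 Hz.
220 Hz mod fs = 40 Hz.
40 Hz > fs/2 = 30 Hz, folds to fs − 40 Hz = 20 Hz.
112 Hz mod fs = 52 Hz.
52 Hz > fs/2 = 30 Hz, folds to fs − 52 Hz = 8 Hz.
328 Hz mod fs = 28 Hz.
28 Hz ≤ fs/2 = 30 Hz, appears at 28 Hz.
148 Hz mod fs = 28 Hz.
28 Hz ≤ fs/2 = 30 Hz, appears at 28 Hz.
208 Hz mod fs = 28 Hz.
28 Hz ≤ fs/2 = 30 Hz, appears at 28 Hz.
Distinct values: {8 Hz, 20 Hz, 28 Hz}.

8 Hz, 20 Hz, 28 Hz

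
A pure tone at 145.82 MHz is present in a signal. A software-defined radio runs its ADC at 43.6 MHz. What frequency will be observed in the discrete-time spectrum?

145.82 MHz mod fs = 15.02 MHz.
15.02 MHz ≤ fs/2 = 21.8 MHz, appears at 15.02 MHz.

15.02 MHz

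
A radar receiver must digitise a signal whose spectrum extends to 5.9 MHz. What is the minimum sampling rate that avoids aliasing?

11.8 MHz

Nyquist rate = 2 × 5.9 MHz = 11.8 MHz.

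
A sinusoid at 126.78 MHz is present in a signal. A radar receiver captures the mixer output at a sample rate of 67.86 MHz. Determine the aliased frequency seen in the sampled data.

8.94 MHz

126.78 MHz mod fs = 58.92 MHz.
58.92 MHz > fs/2 = 33.93 MHz, folds to fs − 58.92 MHz = 8.94 MHz.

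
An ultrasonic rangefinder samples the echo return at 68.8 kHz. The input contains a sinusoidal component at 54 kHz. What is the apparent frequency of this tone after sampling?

14.8 kHz

54 kHz > fs/2 = 34.4 kHz, folds to fs − 54 kHz = 14.8 kHz.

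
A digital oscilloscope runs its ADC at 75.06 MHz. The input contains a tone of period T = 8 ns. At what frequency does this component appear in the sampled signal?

T = 8 ns → f = 1/T = 125 MHz.
125 MHz mod fs = 49.94 MHz.
49.94 MHz > fs/2 = 37.53 MHz, folds to fs − 49.94 MHz = 25.12 MHz.

25.12 MHz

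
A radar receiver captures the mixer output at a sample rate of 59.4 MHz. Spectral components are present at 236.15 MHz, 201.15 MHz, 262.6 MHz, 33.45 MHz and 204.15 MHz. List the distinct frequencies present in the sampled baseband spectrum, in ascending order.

1.45 MHz, 22.95 MHz, 25 MHz, 25.95 MHz

fs/2 = 29.7 MHz.
236.15 MHz mod fs = 57.95 MHz.
57.95 MHz > fs/2 = 29.7 MHz, folds to fs − 57.95 MHz = 1.45 MHz.
201.15 MHz mod fs = 22.95 MHz.
22.95 MHz ≤ fs/2 = 29.7 MHz, appears at 22.95 MHz.
262.6 MHz mod fs = 25 MHz.
25 MHz ≤ fs/2 = 29.7 MHz, appears at 25 MHz.
33.45 MHz > fs/2 = 29.7 MHz, folds to fs − 33.45 MHz = 25.95 MHz.
204.15 MHz mod fs = 25.95 MHz.
25.95 MHz ≤ fs/2 = 29.7 MHz, appears at 25.95 MHz.
Distinct values: {1.45 MHz, 22.95 MHz, 25 MHz, 25.95 MHz}.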